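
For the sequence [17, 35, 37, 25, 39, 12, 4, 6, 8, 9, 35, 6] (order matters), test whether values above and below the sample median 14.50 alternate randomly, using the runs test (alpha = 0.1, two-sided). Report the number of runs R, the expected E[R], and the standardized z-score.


Step 1: Compute median = 14.50; label A = above, B = below.
Labels in order: AAAAABBBBBAB  (n_A = 6, n_B = 6)
Step 2: Count runs R = 4.
Step 3: Under H0 (random ordering), E[R] = 2*n_A*n_B/(n_A+n_B) + 1 = 2*6*6/12 + 1 = 7.0000.
        Var[R] = 2*n_A*n_B*(2*n_A*n_B - n_A - n_B) / ((n_A+n_B)^2 * (n_A+n_B-1)) = 4320/1584 = 2.7273.
        SD[R] = 1.6514.
Step 4: Continuity-corrected z = (R + 0.5 - E[R]) / SD[R] = (4 + 0.5 - 7.0000) / 1.6514 = -1.5138.
Step 5: Two-sided p-value via normal approximation = 2*(1 - Phi(|z|)) = 0.130070.
Step 6: alpha = 0.1. fail to reject H0.

R = 4, z = -1.5138, p = 0.130070, fail to reject H0.


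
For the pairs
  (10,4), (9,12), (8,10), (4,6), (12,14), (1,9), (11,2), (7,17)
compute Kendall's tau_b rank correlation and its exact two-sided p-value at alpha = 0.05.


Step 1: Enumerate the 28 unordered pairs (i,j) with i<j and classify each by sign(x_j-x_i) * sign(y_j-y_i).
  (1,2):dx=-1,dy=+8->D; (1,3):dx=-2,dy=+6->D; (1,4):dx=-6,dy=+2->D; (1,5):dx=+2,dy=+10->C
  (1,6):dx=-9,dy=+5->D; (1,7):dx=+1,dy=-2->D; (1,8):dx=-3,dy=+13->D; (2,3):dx=-1,dy=-2->C
  (2,4):dx=-5,dy=-6->C; (2,5):dx=+3,dy=+2->C; (2,6):dx=-8,dy=-3->C; (2,7):dx=+2,dy=-10->D
  (2,8):dx=-2,dy=+5->D; (3,4):dx=-4,dy=-4->C; (3,5):dx=+4,dy=+4->C; (3,6):dx=-7,dy=-1->C
  (3,7):dx=+3,dy=-8->D; (3,8):dx=-1,dy=+7->D; (4,5):dx=+8,dy=+8->C; (4,6):dx=-3,dy=+3->D
  (4,7):dx=+7,dy=-4->D; (4,8):dx=+3,dy=+11->C; (5,6):dx=-11,dy=-5->C; (5,7):dx=-1,dy=-12->C
  (5,8):dx=-5,dy=+3->D; (6,7):dx=+10,dy=-7->D; (6,8):dx=+6,dy=+8->C; (7,8):dx=-4,dy=+15->D
Step 2: C = 13, D = 15, total pairs = 28.
Step 3: tau = (C - D)/(n(n-1)/2) = (13 - 15)/28 = -0.071429.
Step 4: Exact two-sided p-value (enumerate n! = 40320 permutations of y under H0): p = 0.904861.
Step 5: alpha = 0.05. fail to reject H0.

tau_b = -0.0714 (C=13, D=15), p = 0.904861, fail to reject H0.


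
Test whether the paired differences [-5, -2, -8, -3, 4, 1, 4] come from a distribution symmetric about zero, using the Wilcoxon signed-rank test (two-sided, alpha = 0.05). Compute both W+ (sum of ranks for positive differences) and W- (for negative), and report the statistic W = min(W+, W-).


Step 1: Drop any zero differences (none here) and take |d_i|.
|d| = [5, 2, 8, 3, 4, 1, 4]
Step 2: Midrank |d_i| (ties get averaged ranks).
ranks: |5|->6, |2|->2, |8|->7, |3|->3, |4|->4.5, |1|->1, |4|->4.5
Step 3: Attach original signs; sum ranks with positive sign and with negative sign.
W+ = 4.5 + 1 + 4.5 = 10
W- = 6 + 2 + 7 + 3 = 18
(Check: W+ + W- = 28 should equal n(n+1)/2 = 28.)
Step 4: Test statistic W = min(W+, W-) = 10.
Step 5: Ties in |d|, so use the tie-corrected normal approximation.
        E[W] = n(n+1)/4 = 7*8/4 = 14.
        Tie groups: |d|=4 (t=2); sum(t^3 - t) = 6.
        Var[W] = n(n+1)(2n+1)/24 - sum(t^3-t)/48 = 840/24 - 6/48 = 34.875.
        z = (W - E[W]) / sqrt(Var[W]) = (10 - 14) / 5.9055 = -0.6773.
        Two-sided p = 2*Phi(z) = 0.498194.
Step 6: alpha = 0.05. fail to reject H0.

W+ = 10, W- = 18, W = min = 10, p = 0.498194, fail to reject H0.


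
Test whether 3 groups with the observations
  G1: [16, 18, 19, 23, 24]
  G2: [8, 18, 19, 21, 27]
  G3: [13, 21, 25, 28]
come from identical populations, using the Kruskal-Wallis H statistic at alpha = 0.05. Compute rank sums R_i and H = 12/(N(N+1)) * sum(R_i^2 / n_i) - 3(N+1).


Step 1: Combine all N = 14 observations and assign midranks.
sorted (value, group, rank): (8,G2,1), (13,G3,2), (16,G1,3), (18,G1,4.5), (18,G2,4.5), (19,G1,6.5), (19,G2,6.5), (21,G2,8.5), (21,G3,8.5), (23,G1,10), (24,G1,11), (25,G3,12), (27,G2,13), (28,G3,14)
Step 2: Sum ranks within each group.
R_1 = 35 (n_1 = 5)
R_2 = 33.5 (n_2 = 5)
R_3 = 36.5 (n_3 = 4)
Step 3: H = 12/(N(N+1)) * sum(R_i^2/n_i) - 3(N+1)
     = 12/(14*15) * (35^2/5 + 33.5^2/5 + 36.5^2/4) - 3*15
     = 0.057143 * 802.513 - 45
     = 0.857857.
Step 4: Ties present; correction factor C = 1 - 18/(14^3 - 14) = 0.993407. Corrected H = 0.857857 / 0.993407 = 0.863551.
Step 5: Under H0, H ~ chi^2(2); p-value = 0.649355.
Step 6: alpha = 0.05. fail to reject H0.

H = 0.8636, df = 2, p = 0.649355, fail to reject H0.


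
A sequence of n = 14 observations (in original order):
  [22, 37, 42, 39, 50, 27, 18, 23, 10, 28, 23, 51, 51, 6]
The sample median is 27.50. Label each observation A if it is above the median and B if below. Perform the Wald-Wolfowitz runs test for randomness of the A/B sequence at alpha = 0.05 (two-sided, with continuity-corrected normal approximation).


Step 1: Compute median = 27.50; label A = above, B = below.
Labels in order: BAAAABBBBABAAB  (n_A = 7, n_B = 7)
Step 2: Count runs R = 7.
Step 3: Under H0 (random ordering), E[R] = 2*n_A*n_B/(n_A+n_B) + 1 = 2*7*7/14 + 1 = 8.0000.
        Var[R] = 2*n_A*n_B*(2*n_A*n_B - n_A - n_B) / ((n_A+n_B)^2 * (n_A+n_B-1)) = 8232/2548 = 3.2308.
        SD[R] = 1.7974.
Step 4: Continuity-corrected z = (R + 0.5 - E[R]) / SD[R] = (7 + 0.5 - 8.0000) / 1.7974 = -0.2782.
Step 5: Two-sided p-value via normal approximation = 2*(1 - Phi(|z|)) = 0.780879.
Step 6: alpha = 0.05. fail to reject H0.

R = 7, z = -0.2782, p = 0.780879, fail to reject H0.


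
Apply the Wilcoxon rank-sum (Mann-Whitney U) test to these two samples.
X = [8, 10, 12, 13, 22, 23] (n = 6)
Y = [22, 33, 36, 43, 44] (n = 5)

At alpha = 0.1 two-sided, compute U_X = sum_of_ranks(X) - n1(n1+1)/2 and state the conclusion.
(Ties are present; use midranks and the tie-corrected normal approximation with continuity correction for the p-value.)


Step 1: Combine and sort all 11 observations; assign midranks.
sorted (value, group): (8,X), (10,X), (12,X), (13,X), (22,X), (22,Y), (23,X), (33,Y), (36,Y), (43,Y), (44,Y)
ranks: 8->1, 10->2, 12->3, 13->4, 22->5.5, 22->5.5, 23->7, 33->8, 36->9, 43->10, 44->11
Step 2: Rank sum for X: R1 = 1 + 2 + 3 + 4 + 5.5 + 7 = 22.5.
Step 3: U_X = R1 - n1(n1+1)/2 = 22.5 - 6*7/2 = 22.5 - 21 = 1.5.
       U_Y = n1*n2 - U_X = 30 - 1.5 = 28.5.
Step 4: Ties are present, so use the tie-corrected normal approximation (with continuity correction) for the p-value.
Step 5: p-value = 0.017365; compare to alpha = 0.1. reject H0.

U_X = 1.5, p = 0.017365, reject H0 at alpha = 0.1.


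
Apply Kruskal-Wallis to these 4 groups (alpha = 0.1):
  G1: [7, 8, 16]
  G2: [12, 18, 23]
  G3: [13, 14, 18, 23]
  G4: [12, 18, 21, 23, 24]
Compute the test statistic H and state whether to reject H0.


Step 1: Combine all N = 15 observations and assign midranks.
sorted (value, group, rank): (7,G1,1), (8,G1,2), (12,G2,3.5), (12,G4,3.5), (13,G3,5), (14,G3,6), (16,G1,7), (18,G2,9), (18,G3,9), (18,G4,9), (21,G4,11), (23,G2,13), (23,G3,13), (23,G4,13), (24,G4,15)
Step 2: Sum ranks within each group.
R_1 = 10 (n_1 = 3)
R_2 = 25.5 (n_2 = 3)
R_3 = 33 (n_3 = 4)
R_4 = 51.5 (n_4 = 5)
Step 3: H = 12/(N(N+1)) * sum(R_i^2/n_i) - 3(N+1)
     = 12/(15*16) * (10^2/3 + 25.5^2/3 + 33^2/4 + 51.5^2/5) - 3*16
     = 0.050000 * 1052.78 - 48
     = 4.639167.
Step 4: Ties present; correction factor C = 1 - 54/(15^3 - 15) = 0.983929. Corrected H = 4.639167 / 0.983929 = 4.714943.
Step 5: Under H0, H ~ chi^2(3); p-value = 0.193901.
Step 6: alpha = 0.1. fail to reject H0.

H = 4.7149, df = 3, p = 0.193901, fail to reject H0.


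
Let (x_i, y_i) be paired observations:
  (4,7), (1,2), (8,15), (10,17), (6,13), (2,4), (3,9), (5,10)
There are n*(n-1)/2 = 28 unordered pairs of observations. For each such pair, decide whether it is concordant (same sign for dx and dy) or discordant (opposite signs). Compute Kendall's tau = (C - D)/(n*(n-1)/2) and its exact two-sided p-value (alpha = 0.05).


Step 1: Enumerate the 28 unordered pairs (i,j) with i<j and classify each by sign(x_j-x_i) * sign(y_j-y_i).
  (1,2):dx=-3,dy=-5->C; (1,3):dx=+4,dy=+8->C; (1,4):dx=+6,dy=+10->C; (1,5):dx=+2,dy=+6->C
  (1,6):dx=-2,dy=-3->C; (1,7):dx=-1,dy=+2->D; (1,8):dx=+1,dy=+3->C; (2,3):dx=+7,dy=+13->C
  (2,4):dx=+9,dy=+15->C; (2,5):dx=+5,dy=+11->C; (2,6):dx=+1,dy=+2->C; (2,7):dx=+2,dy=+7->C
  (2,8):dx=+4,dy=+8->C; (3,4):dx=+2,dy=+2->C; (3,5):dx=-2,dy=-2->C; (3,6):dx=-6,dy=-11->C
  (3,7):dx=-5,dy=-6->C; (3,8):dx=-3,dy=-5->C; (4,5):dx=-4,dy=-4->C; (4,6):dx=-8,dy=-13->C
  (4,7):dx=-7,dy=-8->C; (4,8):dx=-5,dy=-7->C; (5,6):dx=-4,dy=-9->C; (5,7):dx=-3,dy=-4->C
  (5,8):dx=-1,dy=-3->C; (6,7):dx=+1,dy=+5->C; (6,8):dx=+3,dy=+6->C; (7,8):dx=+2,dy=+1->C
Step 2: C = 27, D = 1, total pairs = 28.
Step 3: tau = (C - D)/(n(n-1)/2) = (27 - 1)/28 = 0.928571.
Step 4: Exact two-sided p-value (enumerate n! = 40320 permutations of y under H0): p = 0.000397.
Step 5: alpha = 0.05. reject H0.

tau_b = 0.9286 (C=27, D=1), p = 0.000397, reject H0.


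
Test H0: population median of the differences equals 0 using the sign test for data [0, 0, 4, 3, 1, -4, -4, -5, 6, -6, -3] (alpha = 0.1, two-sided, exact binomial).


Step 1: Discard zero differences. Original n = 11; n_eff = number of nonzero differences = 9.
Nonzero differences (with sign): +4, +3, +1, -4, -4, -5, +6, -6, -3
Step 2: Count signs: positive = 4, negative = 5.
Step 3: Under H0: P(positive) = 0.5, so the number of positives S ~ Bin(9, 0.5).
Step 4: Two-sided exact p-value = sum of Bin(9,0.5) probabilities at or below the observed probability = 1.000000.
Step 5: alpha = 0.1. fail to reject H0.

n_eff = 9, pos = 4, neg = 5, p = 1.000000, fail to reject H0.


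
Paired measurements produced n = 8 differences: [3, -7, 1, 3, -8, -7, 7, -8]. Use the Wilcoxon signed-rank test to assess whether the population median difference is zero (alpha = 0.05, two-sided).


Step 1: Drop any zero differences (none here) and take |d_i|.
|d| = [3, 7, 1, 3, 8, 7, 7, 8]
Step 2: Midrank |d_i| (ties get averaged ranks).
ranks: |3|->2.5, |7|->5, |1|->1, |3|->2.5, |8|->7.5, |7|->5, |7|->5, |8|->7.5
Step 3: Attach original signs; sum ranks with positive sign and with negative sign.
W+ = 2.5 + 1 + 2.5 + 5 = 11
W- = 5 + 7.5 + 5 + 7.5 = 25
(Check: W+ + W- = 36 should equal n(n+1)/2 = 36.)
Step 4: Test statistic W = min(W+, W-) = 11.
Step 5: Ties in |d|, so use the tie-corrected normal approximation.
        E[W] = n(n+1)/4 = 8*9/4 = 18.
        Tie groups: |d|=3 (t=2), |d|=7 (t=3), |d|=8 (t=2); sum(t^3 - t) = 36.
        Var[W] = n(n+1)(2n+1)/24 - sum(t^3-t)/48 = 1224/24 - 36/48 = 50.25.
        z = (W - E[W]) / sqrt(Var[W]) = (11 - 18) / 7.0887 = -0.9875.
        Two-sided p = 2*Phi(z) = 0.323405.
Step 6: alpha = 0.05. fail to reject H0.

W+ = 11, W- = 25, W = min = 11, p = 0.323405, fail to reject H0.


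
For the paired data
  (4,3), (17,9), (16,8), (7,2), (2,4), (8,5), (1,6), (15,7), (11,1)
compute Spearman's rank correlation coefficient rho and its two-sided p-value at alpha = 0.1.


Step 1: Rank x and y separately (midranks; no ties here).
rank(x): 4->3, 17->9, 16->8, 7->4, 2->2, 8->5, 1->1, 15->7, 11->6
rank(y): 3->3, 9->9, 8->8, 2->2, 4->4, 5->5, 6->6, 7->7, 1->1
Step 2: d_i = R_x(i) - R_y(i); compute d_i^2.
  (3-3)^2=0, (9-9)^2=0, (8-8)^2=0, (4-2)^2=4, (2-4)^2=4, (5-5)^2=0, (1-6)^2=25, (7-7)^2=0, (6-1)^2=25
sum(d^2) = 58.
Step 3: rho = 1 - 6*58 / (9*(9^2 - 1)) = 1 - 348/720 = 0.516667.
Step 4: Under H0, t = rho * sqrt((n-2)/(1-rho^2)) = 1.5966 ~ t(7).
Step 5: Two-sided p-value from the t-distribution with 7 df = 0.154390.
Step 6: alpha = 0.1. fail to reject H0.

rho = 0.5167, p = 0.154390, fail to reject H0 at alpha = 0.1.


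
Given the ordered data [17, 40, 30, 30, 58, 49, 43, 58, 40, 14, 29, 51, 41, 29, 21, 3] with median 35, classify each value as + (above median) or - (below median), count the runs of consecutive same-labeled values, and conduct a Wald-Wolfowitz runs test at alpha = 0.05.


Step 1: Compute median = 35; label A = above, B = below.
Labels in order: BABBAAAAABBAABBB  (n_A = 8, n_B = 8)
Step 2: Count runs R = 7.
Step 3: Under H0 (random ordering), E[R] = 2*n_A*n_B/(n_A+n_B) + 1 = 2*8*8/16 + 1 = 9.0000.
        Var[R] = 2*n_A*n_B*(2*n_A*n_B - n_A - n_B) / ((n_A+n_B)^2 * (n_A+n_B-1)) = 14336/3840 = 3.7333.
        SD[R] = 1.9322.
Step 4: Continuity-corrected z = (R + 0.5 - E[R]) / SD[R] = (7 + 0.5 - 9.0000) / 1.9322 = -0.7763.
Step 5: Two-sided p-value via normal approximation = 2*(1 - Phi(|z|)) = 0.437558.
Step 6: alpha = 0.05. fail to reject H0.

R = 7, z = -0.7763, p = 0.437558, fail to reject H0.


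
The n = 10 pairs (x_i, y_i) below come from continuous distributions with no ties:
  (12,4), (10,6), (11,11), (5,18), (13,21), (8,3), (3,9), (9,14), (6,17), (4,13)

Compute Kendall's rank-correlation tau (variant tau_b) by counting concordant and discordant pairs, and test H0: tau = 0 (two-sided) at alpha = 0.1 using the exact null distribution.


Step 1: Enumerate the 45 unordered pairs (i,j) with i<j and classify each by sign(x_j-x_i) * sign(y_j-y_i).
  (1,2):dx=-2,dy=+2->D; (1,3):dx=-1,dy=+7->D; (1,4):dx=-7,dy=+14->D; (1,5):dx=+1,dy=+17->C
  (1,6):dx=-4,dy=-1->C; (1,7):dx=-9,dy=+5->D; (1,8):dx=-3,dy=+10->D; (1,9):dx=-6,dy=+13->D
  (1,10):dx=-8,dy=+9->D; (2,3):dx=+1,dy=+5->C; (2,4):dx=-5,dy=+12->D; (2,5):dx=+3,dy=+15->C
  (2,6):dx=-2,dy=-3->C; (2,7):dx=-7,dy=+3->D; (2,8):dx=-1,dy=+8->D; (2,9):dx=-4,dy=+11->D
  (2,10):dx=-6,dy=+7->D; (3,4):dx=-6,dy=+7->D; (3,5):dx=+2,dy=+10->C; (3,6):dx=-3,dy=-8->C
  (3,7):dx=-8,dy=-2->C; (3,8):dx=-2,dy=+3->D; (3,9):dx=-5,dy=+6->D; (3,10):dx=-7,dy=+2->D
  (4,5):dx=+8,dy=+3->C; (4,6):dx=+3,dy=-15->D; (4,7):dx=-2,dy=-9->C; (4,8):dx=+4,dy=-4->D
  (4,9):dx=+1,dy=-1->D; (4,10):dx=-1,dy=-5->C; (5,6):dx=-5,dy=-18->C; (5,7):dx=-10,dy=-12->C
  (5,8):dx=-4,dy=-7->C; (5,9):dx=-7,dy=-4->C; (5,10):dx=-9,dy=-8->C; (6,7):dx=-5,dy=+6->D
  (6,8):dx=+1,dy=+11->C; (6,9):dx=-2,dy=+14->D; (6,10):dx=-4,dy=+10->D; (7,8):dx=+6,dy=+5->C
  (7,9):dx=+3,dy=+8->C; (7,10):dx=+1,dy=+4->C; (8,9):dx=-3,dy=+3->D; (8,10):dx=-5,dy=-1->C
  (9,10):dx=-2,dy=-4->C
Step 2: C = 22, D = 23, total pairs = 45.
Step 3: tau = (C - D)/(n(n-1)/2) = (22 - 23)/45 = -0.022222.
Step 4: Exact two-sided p-value (enumerate n! = 3628800 permutations of y under H0): p = 1.000000.
Step 5: alpha = 0.1. fail to reject H0.

tau_b = -0.0222 (C=22, D=23), p = 1.000000, fail to reject H0.


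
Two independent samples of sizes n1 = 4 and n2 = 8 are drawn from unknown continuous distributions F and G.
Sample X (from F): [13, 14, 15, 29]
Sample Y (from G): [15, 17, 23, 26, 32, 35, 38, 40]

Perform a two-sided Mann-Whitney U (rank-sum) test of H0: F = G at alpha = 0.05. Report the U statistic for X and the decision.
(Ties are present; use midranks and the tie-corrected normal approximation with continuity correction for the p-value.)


Step 1: Combine and sort all 12 observations; assign midranks.
sorted (value, group): (13,X), (14,X), (15,X), (15,Y), (17,Y), (23,Y), (26,Y), (29,X), (32,Y), (35,Y), (38,Y), (40,Y)
ranks: 13->1, 14->2, 15->3.5, 15->3.5, 17->5, 23->6, 26->7, 29->8, 32->9, 35->10, 38->11, 40->12
Step 2: Rank sum for X: R1 = 1 + 2 + 3.5 + 8 = 14.5.
Step 3: U_X = R1 - n1(n1+1)/2 = 14.5 - 4*5/2 = 14.5 - 10 = 4.5.
       U_Y = n1*n2 - U_X = 32 - 4.5 = 27.5.
Step 4: Ties are present, so use the tie-corrected normal approximation (with continuity correction) for the p-value.
Step 5: p-value = 0.061271; compare to alpha = 0.05. fail to reject H0.

U_X = 4.5, p = 0.061271, fail to reject H0 at alpha = 0.05.


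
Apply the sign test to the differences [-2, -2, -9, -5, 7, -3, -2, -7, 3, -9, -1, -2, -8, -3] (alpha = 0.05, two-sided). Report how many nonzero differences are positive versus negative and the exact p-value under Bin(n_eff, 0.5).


Step 1: Discard zero differences. Original n = 14; n_eff = number of nonzero differences = 14.
Nonzero differences (with sign): -2, -2, -9, -5, +7, -3, -2, -7, +3, -9, -1, -2, -8, -3
Step 2: Count signs: positive = 2, negative = 12.
Step 3: Under H0: P(positive) = 0.5, so the number of positives S ~ Bin(14, 0.5).
Step 4: Two-sided exact p-value = sum of Bin(14,0.5) probabilities at or below the observed probability = 0.012939.
Step 5: alpha = 0.05. reject H0.

n_eff = 14, pos = 2, neg = 12, p = 0.012939, reject H0.


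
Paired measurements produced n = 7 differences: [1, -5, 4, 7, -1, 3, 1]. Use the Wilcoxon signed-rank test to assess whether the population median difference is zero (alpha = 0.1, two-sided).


Step 1: Drop any zero differences (none here) and take |d_i|.
|d| = [1, 5, 4, 7, 1, 3, 1]
Step 2: Midrank |d_i| (ties get averaged ranks).
ranks: |1|->2, |5|->6, |4|->5, |7|->7, |1|->2, |3|->4, |1|->2
Step 3: Attach original signs; sum ranks with positive sign and with negative sign.
W+ = 2 + 5 + 7 + 4 + 2 = 20
W- = 6 + 2 = 8
(Check: W+ + W- = 28 should equal n(n+1)/2 = 28.)
Step 4: Test statistic W = min(W+, W-) = 8.
Step 5: Ties in |d|, so use the tie-corrected normal approximation.
        E[W] = n(n+1)/4 = 7*8/4 = 14.
        Tie groups: |d|=1 (t=3); sum(t^3 - t) = 24.
        Var[W] = n(n+1)(2n+1)/24 - sum(t^3-t)/48 = 840/24 - 24/48 = 34.5.
        z = (W - E[W]) / sqrt(Var[W]) = (8 - 14) / 5.8737 = -1.0215.
        Two-sided p = 2*Phi(z) = 0.307014.
Step 6: alpha = 0.1. fail to reject H0.

W+ = 20, W- = 8, W = min = 8, p = 0.307014, fail to reject H0.


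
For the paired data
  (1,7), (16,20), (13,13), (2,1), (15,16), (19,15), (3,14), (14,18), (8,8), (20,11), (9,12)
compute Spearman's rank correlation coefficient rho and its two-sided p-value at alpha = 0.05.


Step 1: Rank x and y separately (midranks; no ties here).
rank(x): 1->1, 16->9, 13->6, 2->2, 15->8, 19->10, 3->3, 14->7, 8->4, 20->11, 9->5
rank(y): 7->2, 20->11, 13->6, 1->1, 16->9, 15->8, 14->7, 18->10, 8->3, 11->4, 12->5
Step 2: d_i = R_x(i) - R_y(i); compute d_i^2.
  (1-2)^2=1, (9-11)^2=4, (6-6)^2=0, (2-1)^2=1, (8-9)^2=1, (10-8)^2=4, (3-7)^2=16, (7-10)^2=9, (4-3)^2=1, (11-4)^2=49, (5-5)^2=0
sum(d^2) = 86.
Step 3: rho = 1 - 6*86 / (11*(11^2 - 1)) = 1 - 516/1320 = 0.609091.
Step 4: Under H0, t = rho * sqrt((n-2)/(1-rho^2)) = 2.3040 ~ t(9).
Step 5: Two-sided p-value from the t-distribution with 9 df = 0.046696.
Step 6: alpha = 0.05. reject H0.

rho = 0.6091, p = 0.046696, reject H0 at alpha = 0.05.


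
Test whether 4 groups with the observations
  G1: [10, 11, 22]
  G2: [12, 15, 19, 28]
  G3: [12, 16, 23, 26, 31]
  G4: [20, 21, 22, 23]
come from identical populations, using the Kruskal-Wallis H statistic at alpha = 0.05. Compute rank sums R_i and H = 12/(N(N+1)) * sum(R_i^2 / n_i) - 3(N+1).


Step 1: Combine all N = 16 observations and assign midranks.
sorted (value, group, rank): (10,G1,1), (11,G1,2), (12,G2,3.5), (12,G3,3.5), (15,G2,5), (16,G3,6), (19,G2,7), (20,G4,8), (21,G4,9), (22,G1,10.5), (22,G4,10.5), (23,G3,12.5), (23,G4,12.5), (26,G3,14), (28,G2,15), (31,G3,16)
Step 2: Sum ranks within each group.
R_1 = 13.5 (n_1 = 3)
R_2 = 30.5 (n_2 = 4)
R_3 = 52 (n_3 = 5)
R_4 = 40 (n_4 = 4)
Step 3: H = 12/(N(N+1)) * sum(R_i^2/n_i) - 3(N+1)
     = 12/(16*17) * (13.5^2/3 + 30.5^2/4 + 52^2/5 + 40^2/4) - 3*17
     = 0.044118 * 1234.11 - 51
     = 3.446140.
Step 4: Ties present; correction factor C = 1 - 18/(16^3 - 16) = 0.995588. Corrected H = 3.446140 / 0.995588 = 3.461411.
Step 5: Under H0, H ~ chi^2(3); p-value = 0.325802.
Step 6: alpha = 0.05. fail to reject H0.

H = 3.4614, df = 3, p = 0.325802, fail to reject H0.


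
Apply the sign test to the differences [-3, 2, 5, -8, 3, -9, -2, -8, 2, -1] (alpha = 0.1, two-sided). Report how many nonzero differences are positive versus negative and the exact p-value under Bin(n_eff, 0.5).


Step 1: Discard zero differences. Original n = 10; n_eff = number of nonzero differences = 10.
Nonzero differences (with sign): -3, +2, +5, -8, +3, -9, -2, -8, +2, -1
Step 2: Count signs: positive = 4, negative = 6.
Step 3: Under H0: P(positive) = 0.5, so the number of positives S ~ Bin(10, 0.5).
Step 4: Two-sided exact p-value = sum of Bin(10,0.5) probabilities at or below the observed probability = 0.753906.
Step 5: alpha = 0.1. fail to reject H0.

n_eff = 10, pos = 4, neg = 6, p = 0.753906, fail to reject H0.


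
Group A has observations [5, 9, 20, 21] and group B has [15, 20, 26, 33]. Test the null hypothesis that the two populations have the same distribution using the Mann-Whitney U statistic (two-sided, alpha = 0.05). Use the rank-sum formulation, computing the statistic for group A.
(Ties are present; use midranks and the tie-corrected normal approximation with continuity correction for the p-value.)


Step 1: Combine and sort all 8 observations; assign midranks.
sorted (value, group): (5,X), (9,X), (15,Y), (20,X), (20,Y), (21,X), (26,Y), (33,Y)
ranks: 5->1, 9->2, 15->3, 20->4.5, 20->4.5, 21->6, 26->7, 33->8
Step 2: Rank sum for X: R1 = 1 + 2 + 4.5 + 6 = 13.5.
Step 3: U_X = R1 - n1(n1+1)/2 = 13.5 - 4*5/2 = 13.5 - 10 = 3.5.
       U_Y = n1*n2 - U_X = 16 - 3.5 = 12.5.
Step 4: Ties are present, so use the tie-corrected normal approximation (with continuity correction) for the p-value.
Step 5: p-value = 0.245383; compare to alpha = 0.05. fail to reject H0.

U_X = 3.5, p = 0.245383, fail to reject H0 at alpha = 0.05.


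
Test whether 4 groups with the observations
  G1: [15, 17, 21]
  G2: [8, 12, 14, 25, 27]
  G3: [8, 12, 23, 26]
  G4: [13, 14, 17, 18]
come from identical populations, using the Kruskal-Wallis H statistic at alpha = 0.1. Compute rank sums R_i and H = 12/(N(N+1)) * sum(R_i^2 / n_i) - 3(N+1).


Step 1: Combine all N = 16 observations and assign midranks.
sorted (value, group, rank): (8,G2,1.5), (8,G3,1.5), (12,G2,3.5), (12,G3,3.5), (13,G4,5), (14,G2,6.5), (14,G4,6.5), (15,G1,8), (17,G1,9.5), (17,G4,9.5), (18,G4,11), (21,G1,12), (23,G3,13), (25,G2,14), (26,G3,15), (27,G2,16)
Step 2: Sum ranks within each group.
R_1 = 29.5 (n_1 = 3)
R_2 = 41.5 (n_2 = 5)
R_3 = 33 (n_3 = 4)
R_4 = 32 (n_4 = 4)
Step 3: H = 12/(N(N+1)) * sum(R_i^2/n_i) - 3(N+1)
     = 12/(16*17) * (29.5^2/3 + 41.5^2/5 + 33^2/4 + 32^2/4) - 3*17
     = 0.044118 * 1162.78 - 51
     = 0.299265.
Step 4: Ties present; correction factor C = 1 - 24/(16^3 - 16) = 0.994118. Corrected H = 0.299265 / 0.994118 = 0.301036.
Step 5: Under H0, H ~ chi^2(3); p-value = 0.959834.
Step 6: alpha = 0.1. fail to reject H0.

H = 0.3010, df = 3, p = 0.959834, fail to reject H0.


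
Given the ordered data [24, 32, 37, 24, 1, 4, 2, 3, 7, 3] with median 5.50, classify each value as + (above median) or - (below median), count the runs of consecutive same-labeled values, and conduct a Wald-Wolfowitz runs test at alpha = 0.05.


Step 1: Compute median = 5.50; label A = above, B = below.
Labels in order: AAAABBBBAB  (n_A = 5, n_B = 5)
Step 2: Count runs R = 4.
Step 3: Under H0 (random ordering), E[R] = 2*n_A*n_B/(n_A+n_B) + 1 = 2*5*5/10 + 1 = 6.0000.
        Var[R] = 2*n_A*n_B*(2*n_A*n_B - n_A - n_B) / ((n_A+n_B)^2 * (n_A+n_B-1)) = 2000/900 = 2.2222.
        SD[R] = 1.4907.
Step 4: Continuity-corrected z = (R + 0.5 - E[R]) / SD[R] = (4 + 0.5 - 6.0000) / 1.4907 = -1.0062.
Step 5: Two-sided p-value via normal approximation = 2*(1 - Phi(|z|)) = 0.314305.
Step 6: alpha = 0.05. fail to reject H0.

R = 4, z = -1.0062, p = 0.314305, fail to reject H0.


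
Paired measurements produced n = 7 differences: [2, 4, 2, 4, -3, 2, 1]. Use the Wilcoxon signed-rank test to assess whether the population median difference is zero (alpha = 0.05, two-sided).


Step 1: Drop any zero differences (none here) and take |d_i|.
|d| = [2, 4, 2, 4, 3, 2, 1]
Step 2: Midrank |d_i| (ties get averaged ranks).
ranks: |2|->3, |4|->6.5, |2|->3, |4|->6.5, |3|->5, |2|->3, |1|->1
Step 3: Attach original signs; sum ranks with positive sign and with negative sign.
W+ = 3 + 6.5 + 3 + 6.5 + 3 + 1 = 23
W- = 5 = 5
(Check: W+ + W- = 28 should equal n(n+1)/2 = 28.)
Step 4: Test statistic W = min(W+, W-) = 5.
Step 5: Ties in |d|, so use the tie-corrected normal approximation.
        E[W] = n(n+1)/4 = 7*8/4 = 14.
        Tie groups: |d|=2 (t=3), |d|=4 (t=2); sum(t^3 - t) = 30.
        Var[W] = n(n+1)(2n+1)/24 - sum(t^3-t)/48 = 840/24 - 30/48 = 34.375.
        z = (W - E[W]) / sqrt(Var[W]) = (5 - 14) / 5.8630 = -1.5350.
        Two-sided p = 2*Phi(z) = 0.124773.
Step 6: alpha = 0.05. fail to reject H0.

W+ = 23, W- = 5, W = min = 5, p = 0.124773, fail to reject H0.


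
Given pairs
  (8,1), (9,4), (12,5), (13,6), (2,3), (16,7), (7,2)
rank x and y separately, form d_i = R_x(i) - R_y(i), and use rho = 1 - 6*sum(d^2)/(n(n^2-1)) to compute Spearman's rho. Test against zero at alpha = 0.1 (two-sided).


Step 1: Rank x and y separately (midranks; no ties here).
rank(x): 8->3, 9->4, 12->5, 13->6, 2->1, 16->7, 7->2
rank(y): 1->1, 4->4, 5->5, 6->6, 3->3, 7->7, 2->2
Step 2: d_i = R_x(i) - R_y(i); compute d_i^2.
  (3-1)^2=4, (4-4)^2=0, (5-5)^2=0, (6-6)^2=0, (1-3)^2=4, (7-7)^2=0, (2-2)^2=0
sum(d^2) = 8.
Step 3: rho = 1 - 6*8 / (7*(7^2 - 1)) = 1 - 48/336 = 0.857143.
Step 4: Under H0, t = rho * sqrt((n-2)/(1-rho^2)) = 3.7210 ~ t(5).
Step 5: Two-sided p-value from the t-distribution with 5 df = 0.013697.
Step 6: alpha = 0.1. reject H0.

rho = 0.8571, p = 0.013697, reject H0 at alpha = 0.1.


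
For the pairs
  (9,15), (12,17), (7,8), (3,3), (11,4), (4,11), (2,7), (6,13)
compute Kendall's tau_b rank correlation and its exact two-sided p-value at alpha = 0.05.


Step 1: Enumerate the 28 unordered pairs (i,j) with i<j and classify each by sign(x_j-x_i) * sign(y_j-y_i).
  (1,2):dx=+3,dy=+2->C; (1,3):dx=-2,dy=-7->C; (1,4):dx=-6,dy=-12->C; (1,5):dx=+2,dy=-11->D
  (1,6):dx=-5,dy=-4->C; (1,7):dx=-7,dy=-8->C; (1,8):dx=-3,dy=-2->C; (2,3):dx=-5,dy=-9->C
  (2,4):dx=-9,dy=-14->C; (2,5):dx=-1,dy=-13->C; (2,6):dx=-8,dy=-6->C; (2,7):dx=-10,dy=-10->C
  (2,8):dx=-6,dy=-4->C; (3,4):dx=-4,dy=-5->C; (3,5):dx=+4,dy=-4->D; (3,6):dx=-3,dy=+3->D
  (3,7):dx=-5,dy=-1->C; (3,8):dx=-1,dy=+5->D; (4,5):dx=+8,dy=+1->C; (4,6):dx=+1,dy=+8->C
  (4,7):dx=-1,dy=+4->D; (4,8):dx=+3,dy=+10->C; (5,6):dx=-7,dy=+7->D; (5,7):dx=-9,dy=+3->D
  (5,8):dx=-5,dy=+9->D; (6,7):dx=-2,dy=-4->C; (6,8):dx=+2,dy=+2->C; (7,8):dx=+4,dy=+6->C
Step 2: C = 20, D = 8, total pairs = 28.
Step 3: tau = (C - D)/(n(n-1)/2) = (20 - 8)/28 = 0.428571.
Step 4: Exact two-sided p-value (enumerate n! = 40320 permutations of y under H0): p = 0.178869.
Step 5: alpha = 0.05. fail to reject H0.

tau_b = 0.4286 (C=20, D=8), p = 0.178869, fail to reject H0.


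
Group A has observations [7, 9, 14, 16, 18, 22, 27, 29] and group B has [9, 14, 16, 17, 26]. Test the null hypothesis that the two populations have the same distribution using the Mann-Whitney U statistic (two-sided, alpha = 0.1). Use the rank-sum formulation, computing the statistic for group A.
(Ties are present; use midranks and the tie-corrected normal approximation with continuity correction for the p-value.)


Step 1: Combine and sort all 13 observations; assign midranks.
sorted (value, group): (7,X), (9,X), (9,Y), (14,X), (14,Y), (16,X), (16,Y), (17,Y), (18,X), (22,X), (26,Y), (27,X), (29,X)
ranks: 7->1, 9->2.5, 9->2.5, 14->4.5, 14->4.5, 16->6.5, 16->6.5, 17->8, 18->9, 22->10, 26->11, 27->12, 29->13
Step 2: Rank sum for X: R1 = 1 + 2.5 + 4.5 + 6.5 + 9 + 10 + 12 + 13 = 58.5.
Step 3: U_X = R1 - n1(n1+1)/2 = 58.5 - 8*9/2 = 58.5 - 36 = 22.5.
       U_Y = n1*n2 - U_X = 40 - 22.5 = 17.5.
Step 4: Ties are present, so use the tie-corrected normal approximation (with continuity correction) for the p-value.
Step 5: p-value = 0.768770; compare to alpha = 0.1. fail to reject H0.

U_X = 22.5, p = 0.768770, fail to reject H0 at alpha = 0.1.


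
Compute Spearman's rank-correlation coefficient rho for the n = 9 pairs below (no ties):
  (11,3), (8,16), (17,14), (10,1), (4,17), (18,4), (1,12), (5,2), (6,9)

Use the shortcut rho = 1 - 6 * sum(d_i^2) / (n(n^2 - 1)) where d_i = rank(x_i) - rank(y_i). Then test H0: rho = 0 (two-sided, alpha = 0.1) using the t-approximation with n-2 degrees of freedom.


Step 1: Rank x and y separately (midranks; no ties here).
rank(x): 11->7, 8->5, 17->8, 10->6, 4->2, 18->9, 1->1, 5->3, 6->4
rank(y): 3->3, 16->8, 14->7, 1->1, 17->9, 4->4, 12->6, 2->2, 9->5
Step 2: d_i = R_x(i) - R_y(i); compute d_i^2.
  (7-3)^2=16, (5-8)^2=9, (8-7)^2=1, (6-1)^2=25, (2-9)^2=49, (9-4)^2=25, (1-6)^2=25, (3-2)^2=1, (4-5)^2=1
sum(d^2) = 152.
Step 3: rho = 1 - 6*152 / (9*(9^2 - 1)) = 1 - 912/720 = -0.266667.
Step 4: Under H0, t = rho * sqrt((n-2)/(1-rho^2)) = -0.7320 ~ t(7).
Step 5: Two-sided p-value from the t-distribution with 7 df = 0.487922.
Step 6: alpha = 0.1. fail to reject H0.

rho = -0.2667, p = 0.487922, fail to reject H0 at alpha = 0.1.


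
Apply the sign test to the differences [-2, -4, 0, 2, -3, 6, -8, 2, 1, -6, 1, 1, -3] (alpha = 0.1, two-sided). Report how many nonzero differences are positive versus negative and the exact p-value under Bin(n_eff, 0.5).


Step 1: Discard zero differences. Original n = 13; n_eff = number of nonzero differences = 12.
Nonzero differences (with sign): -2, -4, +2, -3, +6, -8, +2, +1, -6, +1, +1, -3
Step 2: Count signs: positive = 6, negative = 6.
Step 3: Under H0: P(positive) = 0.5, so the number of positives S ~ Bin(12, 0.5).
Step 4: Two-sided exact p-value = sum of Bin(12,0.5) probabilities at or below the observed probability = 1.000000.
Step 5: alpha = 0.1. fail to reject H0.

n_eff = 12, pos = 6, neg = 6, p = 1.000000, fail to reject H0.


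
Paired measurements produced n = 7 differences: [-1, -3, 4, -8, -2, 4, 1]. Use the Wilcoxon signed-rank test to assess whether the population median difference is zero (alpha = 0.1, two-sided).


Step 1: Drop any zero differences (none here) and take |d_i|.
|d| = [1, 3, 4, 8, 2, 4, 1]
Step 2: Midrank |d_i| (ties get averaged ranks).
ranks: |1|->1.5, |3|->4, |4|->5.5, |8|->7, |2|->3, |4|->5.5, |1|->1.5
Step 3: Attach original signs; sum ranks with positive sign and with negative sign.
W+ = 5.5 + 5.5 + 1.5 = 12.5
W- = 1.5 + 4 + 7 + 3 = 15.5
(Check: W+ + W- = 28 should equal n(n+1)/2 = 28.)
Step 4: Test statistic W = min(W+, W-) = 12.5.
Step 5: Ties in |d|, so use the tie-corrected normal approximation.
        E[W] = n(n+1)/4 = 7*8/4 = 14.
        Tie groups: |d|=1 (t=2), |d|=4 (t=2); sum(t^3 - t) = 12.
        Var[W] = n(n+1)(2n+1)/24 - sum(t^3-t)/48 = 840/24 - 12/48 = 34.75.
        z = (W - E[W]) / sqrt(Var[W]) = (12.5 - 14) / 5.8949 = -0.2545.
        Two-sided p = 2*Phi(z) = 0.799143.
Step 6: alpha = 0.1. fail to reject H0.

W+ = 12.5, W- = 15.5, W = min = 12.5, p = 0.799143, fail to reject H0.


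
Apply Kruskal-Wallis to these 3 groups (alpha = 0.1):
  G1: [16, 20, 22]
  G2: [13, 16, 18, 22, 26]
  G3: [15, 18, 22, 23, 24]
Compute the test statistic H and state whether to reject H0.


Step 1: Combine all N = 13 observations and assign midranks.
sorted (value, group, rank): (13,G2,1), (15,G3,2), (16,G1,3.5), (16,G2,3.5), (18,G2,5.5), (18,G3,5.5), (20,G1,7), (22,G1,9), (22,G2,9), (22,G3,9), (23,G3,11), (24,G3,12), (26,G2,13)
Step 2: Sum ranks within each group.
R_1 = 19.5 (n_1 = 3)
R_2 = 32 (n_2 = 5)
R_3 = 39.5 (n_3 = 5)
Step 3: H = 12/(N(N+1)) * sum(R_i^2/n_i) - 3(N+1)
     = 12/(13*14) * (19.5^2/3 + 32^2/5 + 39.5^2/5) - 3*14
     = 0.065934 * 643.6 - 42
     = 0.435165.
Step 4: Ties present; correction factor C = 1 - 36/(13^3 - 13) = 0.983516. Corrected H = 0.435165 / 0.983516 = 0.442458.
Step 5: Under H0, H ~ chi^2(2); p-value = 0.801533.
Step 6: alpha = 0.1. fail to reject H0.

H = 0.4425, df = 2, p = 0.801533, fail to reject H0.


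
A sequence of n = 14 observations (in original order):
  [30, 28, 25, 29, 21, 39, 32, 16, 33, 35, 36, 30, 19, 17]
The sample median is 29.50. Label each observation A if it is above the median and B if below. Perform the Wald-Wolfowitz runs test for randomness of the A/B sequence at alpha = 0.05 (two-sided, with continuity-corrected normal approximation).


Step 1: Compute median = 29.50; label A = above, B = below.
Labels in order: ABBBBAABAAAABB  (n_A = 7, n_B = 7)
Step 2: Count runs R = 6.
Step 3: Under H0 (random ordering), E[R] = 2*n_A*n_B/(n_A+n_B) + 1 = 2*7*7/14 + 1 = 8.0000.
        Var[R] = 2*n_A*n_B*(2*n_A*n_B - n_A - n_B) / ((n_A+n_B)^2 * (n_A+n_B-1)) = 8232/2548 = 3.2308.
        SD[R] = 1.7974.
Step 4: Continuity-corrected z = (R + 0.5 - E[R]) / SD[R] = (6 + 0.5 - 8.0000) / 1.7974 = -0.8345.
Step 5: Two-sided p-value via normal approximation = 2*(1 - Phi(|z|)) = 0.403986.
Step 6: alpha = 0.05. fail to reject H0.

R = 6, z = -0.8345, p = 0.403986, fail to reject H0.


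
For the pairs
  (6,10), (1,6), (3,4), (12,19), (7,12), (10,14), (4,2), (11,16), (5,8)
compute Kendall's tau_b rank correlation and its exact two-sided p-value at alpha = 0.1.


Step 1: Enumerate the 36 unordered pairs (i,j) with i<j and classify each by sign(x_j-x_i) * sign(y_j-y_i).
  (1,2):dx=-5,dy=-4->C; (1,3):dx=-3,dy=-6->C; (1,4):dx=+6,dy=+9->C; (1,5):dx=+1,dy=+2->C
  (1,6):dx=+4,dy=+4->C; (1,7):dx=-2,dy=-8->C; (1,8):dx=+5,dy=+6->C; (1,9):dx=-1,dy=-2->C
  (2,3):dx=+2,dy=-2->D; (2,4):dx=+11,dy=+13->C; (2,5):dx=+6,dy=+6->C; (2,6):dx=+9,dy=+8->C
  (2,7):dx=+3,dy=-4->D; (2,8):dx=+10,dy=+10->C; (2,9):dx=+4,dy=+2->C; (3,4):dx=+9,dy=+15->C
  (3,5):dx=+4,dy=+8->C; (3,6):dx=+7,dy=+10->C; (3,7):dx=+1,dy=-2->D; (3,8):dx=+8,dy=+12->C
  (3,9):dx=+2,dy=+4->C; (4,5):dx=-5,dy=-7->C; (4,6):dx=-2,dy=-5->C; (4,7):dx=-8,dy=-17->C
  (4,8):dx=-1,dy=-3->C; (4,9):dx=-7,dy=-11->C; (5,6):dx=+3,dy=+2->C; (5,7):dx=-3,dy=-10->C
  (5,8):dx=+4,dy=+4->C; (5,9):dx=-2,dy=-4->C; (6,7):dx=-6,dy=-12->C; (6,8):dx=+1,dy=+2->C
  (6,9):dx=-5,dy=-6->C; (7,8):dx=+7,dy=+14->C; (7,9):dx=+1,dy=+6->C; (8,9):dx=-6,dy=-8->C
Step 2: C = 33, D = 3, total pairs = 36.
Step 3: tau = (C - D)/(n(n-1)/2) = (33 - 3)/36 = 0.833333.
Step 4: Exact two-sided p-value (enumerate n! = 362880 permutations of y under H0): p = 0.000854.
Step 5: alpha = 0.1. reject H0.

tau_b = 0.8333 (C=33, D=3), p = 0.000854, reject H0.


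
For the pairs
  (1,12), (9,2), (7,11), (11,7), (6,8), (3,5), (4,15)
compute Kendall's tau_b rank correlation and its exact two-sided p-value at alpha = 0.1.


Step 1: Enumerate the 21 unordered pairs (i,j) with i<j and classify each by sign(x_j-x_i) * sign(y_j-y_i).
  (1,2):dx=+8,dy=-10->D; (1,3):dx=+6,dy=-1->D; (1,4):dx=+10,dy=-5->D; (1,5):dx=+5,dy=-4->D
  (1,6):dx=+2,dy=-7->D; (1,7):dx=+3,dy=+3->C; (2,3):dx=-2,dy=+9->D; (2,4):dx=+2,dy=+5->C
  (2,5):dx=-3,dy=+6->D; (2,6):dx=-6,dy=+3->D; (2,7):dx=-5,dy=+13->D; (3,4):dx=+4,dy=-4->D
  (3,5):dx=-1,dy=-3->C; (3,6):dx=-4,dy=-6->C; (3,7):dx=-3,dy=+4->D; (4,5):dx=-5,dy=+1->D
  (4,6):dx=-8,dy=-2->C; (4,7):dx=-7,dy=+8->D; (5,6):dx=-3,dy=-3->C; (5,7):dx=-2,dy=+7->D
  (6,7):dx=+1,dy=+10->C
Step 2: C = 7, D = 14, total pairs = 21.
Step 3: tau = (C - D)/(n(n-1)/2) = (7 - 14)/21 = -0.333333.
Step 4: Exact two-sided p-value (enumerate n! = 5040 permutations of y under H0): p = 0.381349.
Step 5: alpha = 0.1. fail to reject H0.

tau_b = -0.3333 (C=7, D=14), p = 0.381349, fail to reject H0.


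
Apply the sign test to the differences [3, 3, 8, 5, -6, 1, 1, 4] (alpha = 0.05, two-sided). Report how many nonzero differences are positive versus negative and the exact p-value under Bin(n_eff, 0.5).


Step 1: Discard zero differences. Original n = 8; n_eff = number of nonzero differences = 8.
Nonzero differences (with sign): +3, +3, +8, +5, -6, +1, +1, +4
Step 2: Count signs: positive = 7, negative = 1.
Step 3: Under H0: P(positive) = 0.5, so the number of positives S ~ Bin(8, 0.5).
Step 4: Two-sided exact p-value = sum of Bin(8,0.5) probabilities at or below the observed probability = 0.070312.
Step 5: alpha = 0.05. fail to reject H0.

n_eff = 8, pos = 7, neg = 1, p = 0.070312, fail to reject H0.


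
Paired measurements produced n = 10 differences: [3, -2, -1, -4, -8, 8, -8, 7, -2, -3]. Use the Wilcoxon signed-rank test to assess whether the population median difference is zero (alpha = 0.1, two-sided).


Step 1: Drop any zero differences (none here) and take |d_i|.
|d| = [3, 2, 1, 4, 8, 8, 8, 7, 2, 3]
Step 2: Midrank |d_i| (ties get averaged ranks).
ranks: |3|->4.5, |2|->2.5, |1|->1, |4|->6, |8|->9, |8|->9, |8|->9, |7|->7, |2|->2.5, |3|->4.5
Step 3: Attach original signs; sum ranks with positive sign and with negative sign.
W+ = 4.5 + 9 + 7 = 20.5
W- = 2.5 + 1 + 6 + 9 + 9 + 2.5 + 4.5 = 34.5
(Check: W+ + W- = 55 should equal n(n+1)/2 = 55.)
Step 4: Test statistic W = min(W+, W-) = 20.5.
Step 5: Ties in |d|, so use the tie-corrected normal approximation.
        E[W] = n(n+1)/4 = 10*11/4 = 27.5.
        Tie groups: |d|=2 (t=2), |d|=3 (t=2), |d|=8 (t=3); sum(t^3 - t) = 36.
        Var[W] = n(n+1)(2n+1)/24 - sum(t^3-t)/48 = 2310/24 - 36/48 = 95.5.
        z = (W - E[W]) / sqrt(Var[W]) = (20.5 - 27.5) / 9.7724 = -0.7163.
        Two-sided p = 2*Phi(z) = 0.473805.
Step 6: alpha = 0.1. fail to reject H0.

W+ = 20.5, W- = 34.5, W = min = 20.5, p = 0.473805, fail to reject H0.


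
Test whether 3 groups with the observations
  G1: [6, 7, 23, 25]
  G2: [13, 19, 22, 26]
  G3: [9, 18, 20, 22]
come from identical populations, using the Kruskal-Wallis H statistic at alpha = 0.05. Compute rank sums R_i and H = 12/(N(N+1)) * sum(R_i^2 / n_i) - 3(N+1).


Step 1: Combine all N = 12 observations and assign midranks.
sorted (value, group, rank): (6,G1,1), (7,G1,2), (9,G3,3), (13,G2,4), (18,G3,5), (19,G2,6), (20,G3,7), (22,G2,8.5), (22,G3,8.5), (23,G1,10), (25,G1,11), (26,G2,12)
Step 2: Sum ranks within each group.
R_1 = 24 (n_1 = 4)
R_2 = 30.5 (n_2 = 4)
R_3 = 23.5 (n_3 = 4)
Step 3: H = 12/(N(N+1)) * sum(R_i^2/n_i) - 3(N+1)
     = 12/(12*13) * (24^2/4 + 30.5^2/4 + 23.5^2/4) - 3*13
     = 0.076923 * 514.625 - 39
     = 0.586538.
Step 4: Ties present; correction factor C = 1 - 6/(12^3 - 12) = 0.996503. Corrected H = 0.586538 / 0.996503 = 0.588596.
Step 5: Under H0, H ~ chi^2(2); p-value = 0.745054.
Step 6: alpha = 0.05. fail to reject H0.

H = 0.5886, df = 2, p = 0.745054, fail to reject H0.


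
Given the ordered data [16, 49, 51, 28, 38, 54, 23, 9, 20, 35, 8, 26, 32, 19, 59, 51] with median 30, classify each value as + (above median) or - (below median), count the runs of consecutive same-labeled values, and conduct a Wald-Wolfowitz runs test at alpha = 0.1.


Step 1: Compute median = 30; label A = above, B = below.
Labels in order: BAABAABBBABBABAA  (n_A = 8, n_B = 8)
Step 2: Count runs R = 10.
Step 3: Under H0 (random ordering), E[R] = 2*n_A*n_B/(n_A+n_B) + 1 = 2*8*8/16 + 1 = 9.0000.
        Var[R] = 2*n_A*n_B*(2*n_A*n_B - n_A - n_B) / ((n_A+n_B)^2 * (n_A+n_B-1)) = 14336/3840 = 3.7333.
        SD[R] = 1.9322.
Step 4: Continuity-corrected z = (R - 0.5 - E[R]) / SD[R] = (10 - 0.5 - 9.0000) / 1.9322 = 0.2588.
Step 5: Two-sided p-value via normal approximation = 2*(1 - Phi(|z|)) = 0.795809.
Step 6: alpha = 0.1. fail to reject H0.

R = 10, z = 0.2588, p = 0.795809, fail to reject H0.


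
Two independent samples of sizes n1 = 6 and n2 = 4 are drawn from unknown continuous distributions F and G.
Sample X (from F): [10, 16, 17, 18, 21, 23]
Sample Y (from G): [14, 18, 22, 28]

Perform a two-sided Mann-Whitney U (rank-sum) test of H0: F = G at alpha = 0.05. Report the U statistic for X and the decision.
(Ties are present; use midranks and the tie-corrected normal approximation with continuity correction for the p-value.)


Step 1: Combine and sort all 10 observations; assign midranks.
sorted (value, group): (10,X), (14,Y), (16,X), (17,X), (18,X), (18,Y), (21,X), (22,Y), (23,X), (28,Y)
ranks: 10->1, 14->2, 16->3, 17->4, 18->5.5, 18->5.5, 21->7, 22->8, 23->9, 28->10
Step 2: Rank sum for X: R1 = 1 + 3 + 4 + 5.5 + 7 + 9 = 29.5.
Step 3: U_X = R1 - n1(n1+1)/2 = 29.5 - 6*7/2 = 29.5 - 21 = 8.5.
       U_Y = n1*n2 - U_X = 24 - 8.5 = 15.5.
Step 4: Ties are present, so use the tie-corrected normal approximation (with continuity correction) for the p-value.
Step 5: p-value = 0.521166; compare to alpha = 0.05. fail to reject H0.

U_X = 8.5, p = 0.521166, fail to reject H0 at alpha = 0.05.


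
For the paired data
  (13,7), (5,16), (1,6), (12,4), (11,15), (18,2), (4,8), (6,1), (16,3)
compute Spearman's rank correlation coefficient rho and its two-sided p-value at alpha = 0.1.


Step 1: Rank x and y separately (midranks; no ties here).
rank(x): 13->7, 5->3, 1->1, 12->6, 11->5, 18->9, 4->2, 6->4, 16->8
rank(y): 7->6, 16->9, 6->5, 4->4, 15->8, 2->2, 8->7, 1->1, 3->3
Step 2: d_i = R_x(i) - R_y(i); compute d_i^2.
  (7-6)^2=1, (3-9)^2=36, (1-5)^2=16, (6-4)^2=4, (5-8)^2=9, (9-2)^2=49, (2-7)^2=25, (4-1)^2=9, (8-3)^2=25
sum(d^2) = 174.
Step 3: rho = 1 - 6*174 / (9*(9^2 - 1)) = 1 - 1044/720 = -0.450000.
Step 4: Under H0, t = rho * sqrt((n-2)/(1-rho^2)) = -1.3332 ~ t(7).
Step 5: Two-sided p-value from the t-distribution with 7 df = 0.224216.
Step 6: alpha = 0.1. fail to reject H0.

rho = -0.4500, p = 0.224216, fail to reject H0 at alpha = 0.1.


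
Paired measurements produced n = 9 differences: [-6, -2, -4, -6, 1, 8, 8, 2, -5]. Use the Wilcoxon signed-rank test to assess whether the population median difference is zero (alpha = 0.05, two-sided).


Step 1: Drop any zero differences (none here) and take |d_i|.
|d| = [6, 2, 4, 6, 1, 8, 8, 2, 5]
Step 2: Midrank |d_i| (ties get averaged ranks).
ranks: |6|->6.5, |2|->2.5, |4|->4, |6|->6.5, |1|->1, |8|->8.5, |8|->8.5, |2|->2.5, |5|->5
Step 3: Attach original signs; sum ranks with positive sign and with negative sign.
W+ = 1 + 8.5 + 8.5 + 2.5 = 20.5
W- = 6.5 + 2.5 + 4 + 6.5 + 5 = 24.5
(Check: W+ + W- = 45 should equal n(n+1)/2 = 45.)
Step 4: Test statistic W = min(W+, W-) = 20.5.
Step 5: Ties in |d|, so use the tie-corrected normal approximation.
        E[W] = n(n+1)/4 = 9*10/4 = 22.5.
        Tie groups: |d|=2 (t=2), |d|=6 (t=2), |d|=8 (t=2); sum(t^3 - t) = 18.
        Var[W] = n(n+1)(2n+1)/24 - sum(t^3-t)/48 = 1710/24 - 18/48 = 70.875.
        z = (W - E[W]) / sqrt(Var[W]) = (20.5 - 22.5) / 8.4187 = -0.2376.
        Two-sided p = 2*Phi(z) = 0.812218.
Step 6: alpha = 0.05. fail to reject H0.

W+ = 20.5, W- = 24.5, W = min = 20.5, p = 0.812218, fail to reject H0.
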